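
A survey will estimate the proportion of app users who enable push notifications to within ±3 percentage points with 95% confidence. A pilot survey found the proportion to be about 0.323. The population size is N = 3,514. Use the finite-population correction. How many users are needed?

738

For a proportion with margin E = 0.03 at 95% confidence, z = 1.960.
n = p̂(1−p̂)(z/E)² = 0.323 × 0.677 × (1.960/0.03)² = 933.39 — call this n₀.
Finite-population correction with N = 3,514: n = n₀ / (1 + (n₀−1)/N) = 933.39 / 1.265 = 737.86
Round up: n = 738.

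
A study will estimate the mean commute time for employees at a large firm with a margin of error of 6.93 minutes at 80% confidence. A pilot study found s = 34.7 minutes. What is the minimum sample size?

For a mean, the margin of error is E = z·σ/√n, so n = (zσ/E)².
At 80% confidence, z = 1.282.
n = (1.282 × 34.7 / 6.93)² = 41.21
Round up: n = 42.

42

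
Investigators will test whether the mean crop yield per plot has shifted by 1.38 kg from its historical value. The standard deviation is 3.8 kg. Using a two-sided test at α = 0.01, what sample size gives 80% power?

For a one-sample z-test, n = ((z_{α/2} + z_β)·σ/δ)².
z_{α/2} = 2.576 (two-sided α = 0.01); z_β = 0.842 (power 80% → β = 0.2).
n = (3.418 × 3.8 / 1.38)² = 88.58
Round up: n = 89.

89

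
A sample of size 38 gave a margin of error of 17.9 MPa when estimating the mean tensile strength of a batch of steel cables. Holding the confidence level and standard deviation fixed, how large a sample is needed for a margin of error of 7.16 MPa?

Margin of error scales as 1/√n, so n₂ = n₁·(E₁/E₂)².
n₂ = 38 × (17.9/7.16)² = 38 × 6.25 = 237.50
Round up: n₂ = 238.

238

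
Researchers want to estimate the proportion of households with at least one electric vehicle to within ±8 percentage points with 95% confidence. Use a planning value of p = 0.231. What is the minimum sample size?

107

For a proportion with margin E = 0.08 at 95% confidence, z = 1.960.
n = p̂(1−p̂)(z/E)² = 0.231 × 0.769 × (1.960/0.08)² = 106.63
Round up: n = 107.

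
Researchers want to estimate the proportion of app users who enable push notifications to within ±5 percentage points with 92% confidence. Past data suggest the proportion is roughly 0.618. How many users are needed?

n = 290

For a proportion with margin E = 0.05 at 92% confidence, z = 1.751.
n = p̂(1−p̂)(z/E)² = 0.618 × 0.382 × (1.751/0.05)² = 289.52
Round up: n = 290.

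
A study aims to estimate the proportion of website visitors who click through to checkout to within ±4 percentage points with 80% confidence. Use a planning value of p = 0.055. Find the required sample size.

For a proportion with margin E = 0.04 at 80% confidence, z = 1.282.
n = p̂(1−p̂)(z/E)² = 0.055 × 0.945 × (1.282/0.04)² = 53.39
Round up: n = 54.

54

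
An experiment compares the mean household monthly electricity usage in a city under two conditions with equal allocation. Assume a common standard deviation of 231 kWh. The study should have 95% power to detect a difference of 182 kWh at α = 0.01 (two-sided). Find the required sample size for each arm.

For two equal groups, n per group = 2·((z_{α/2} + z_β)·σ/δ)².
z_{α/2} = 2.576; z_β = 1.645 (power 95%).
n = 2 × (4.221 × 231 / 182)² = 2 × 28.70 = 57.40
Round up: n = 58 per group.

58 per group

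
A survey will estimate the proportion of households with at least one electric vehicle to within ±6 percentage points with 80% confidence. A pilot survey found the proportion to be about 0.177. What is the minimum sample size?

For a proportion with margin E = 0.06 at 80% confidence, z = 1.282.
n = p̂(1−p̂)(z/E)² = 0.177 × 0.823 × (1.282/0.06)² = 66.50
Round up: n = 67.

n = 67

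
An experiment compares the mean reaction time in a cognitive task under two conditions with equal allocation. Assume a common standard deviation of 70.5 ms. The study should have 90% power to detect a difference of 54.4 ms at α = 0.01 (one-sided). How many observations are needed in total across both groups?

88 total

For two equal groups, n per group = 2·((z_α + z_β)·σ/δ)².
z_α = 2.326; z_β = 1.282 (power 90%).
n = 2 × (3.608 × 70.5 / 54.4)² = 2 × 21.86 = 43.72
Round up: n = 44 per group.
Total across both groups: 2 × 44 = 88.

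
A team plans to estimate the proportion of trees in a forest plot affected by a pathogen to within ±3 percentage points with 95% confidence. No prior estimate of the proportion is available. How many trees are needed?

For a proportion with margin E = 0.03 at 95% confidence, z = 1.960.
With no prior estimate, use p = 0.5, which maximizes p(1−p) at 0.25.
n = 0.25 × (z/E)² = 0.25 × (1.960/0.03)² = 1067.11
Round up: n = 1068.

1068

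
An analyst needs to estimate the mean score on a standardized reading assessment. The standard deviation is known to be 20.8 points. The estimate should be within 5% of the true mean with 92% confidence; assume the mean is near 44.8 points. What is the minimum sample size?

265

For a mean, the margin of error is E = z·σ/√n, so n = (zσ/E)².
At 92% confidence, z = 1.751.
E = 5% of 44.8 = 2.24 points.
n = (1.751 × 20.8 / 2.24)² = 264.36
Round up: n = 265.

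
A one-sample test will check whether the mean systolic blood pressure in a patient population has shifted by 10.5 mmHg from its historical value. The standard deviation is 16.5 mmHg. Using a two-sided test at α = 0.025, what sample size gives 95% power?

38

For a one-sample z-test, n = ((z_{α/2} + z_β)·σ/δ)².
z_{α/2} = 2.241 (two-sided α = 0.025); z_β = 1.645 (power 95% → β = 0.05).
n = (3.886 × 16.5 / 10.5)² = 37.29
Round up: n = 38.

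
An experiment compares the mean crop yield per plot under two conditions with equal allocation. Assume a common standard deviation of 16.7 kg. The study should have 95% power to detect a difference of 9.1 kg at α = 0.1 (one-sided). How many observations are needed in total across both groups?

For two equal groups, n per group = 2·((z_α + z_β)·σ/δ)².
z_α = 1.282; z_β = 1.645 (power 95%).
n = 2 × (2.927 × 16.7 / 9.1)² = 2 × 28.85 = 57.70
Round up: n = 58 per group.
Total across both groups: 2 × 58 = 116.

116 total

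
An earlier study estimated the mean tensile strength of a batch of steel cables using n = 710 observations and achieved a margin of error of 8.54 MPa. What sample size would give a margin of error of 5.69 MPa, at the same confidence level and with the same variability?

1600

Margin of error scales as 1/√n, so n₂ = n₁·(E₁/E₂)².
n₂ = 710 × (8.54/5.69)² = 710 × 2.253 = 1599.63
Round up: n₂ = 1600.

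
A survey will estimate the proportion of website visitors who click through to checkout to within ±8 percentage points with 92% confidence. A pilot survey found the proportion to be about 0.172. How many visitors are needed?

n = 69

For a proportion with margin E = 0.08 at 92% confidence, z = 1.751.
n = p̂(1−p̂)(z/E)² = 0.172 × 0.828 × (1.751/0.08)² = 68.23
Round up: n = 69.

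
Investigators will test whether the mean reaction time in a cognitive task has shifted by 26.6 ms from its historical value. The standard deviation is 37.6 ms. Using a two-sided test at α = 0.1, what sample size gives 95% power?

n = 22

For a one-sample z-test, n = ((z_{α/2} + z_β)·σ/δ)².
z_{α/2} = 1.645 (two-sided α = 0.1); z_β = 1.645 (power 95% → β = 0.05).
n = (3.290 × 37.6 / 26.6)² = 21.63
Round up: n = 22.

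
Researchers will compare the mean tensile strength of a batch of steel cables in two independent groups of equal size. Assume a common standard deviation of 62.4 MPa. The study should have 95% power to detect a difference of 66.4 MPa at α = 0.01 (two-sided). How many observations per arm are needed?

For two equal groups, n per group = 2·((z_{α/2} + z_β)·σ/δ)².
z_{α/2} = 2.576; z_β = 1.645 (power 95%).
n = 2 × (4.221 × 62.4 / 66.4)² = 2 × 15.73 = 31.46
Round up: n = 32 per group.

32 per group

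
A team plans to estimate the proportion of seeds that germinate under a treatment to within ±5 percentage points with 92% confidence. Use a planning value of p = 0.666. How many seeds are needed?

For a proportion with margin E = 0.05 at 92% confidence, z = 1.751.
n = p̂(1−p̂)(z/E)² = 0.666 × 0.334 × (1.751/0.05)² = 272.81
Round up: n = 273.

273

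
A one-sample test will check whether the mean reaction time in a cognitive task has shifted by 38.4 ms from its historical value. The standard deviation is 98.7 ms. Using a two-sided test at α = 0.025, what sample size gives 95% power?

n = 100

For a one-sample z-test, n = ((z_{α/2} + z_β)·σ/δ)².
z_{α/2} = 2.241 (two-sided α = 0.025); z_β = 1.645 (power 95% → β = 0.05).
n = (3.886 × 98.7 / 38.4)² = 99.76
Round up: n = 100.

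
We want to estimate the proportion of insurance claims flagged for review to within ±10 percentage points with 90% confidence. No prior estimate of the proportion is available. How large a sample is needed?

For a proportion with margin E = 0.1 at 90% confidence, z = 1.645.
With no prior estimate, use p = 0.5, which maximizes p(1−p) at 0.25.
n = 0.25 × (z/E)² = 0.25 × (1.645/0.1)² = 67.65
Round up: n = 68.

68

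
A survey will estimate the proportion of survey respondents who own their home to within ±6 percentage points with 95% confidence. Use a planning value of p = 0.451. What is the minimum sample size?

For a proportion with margin E = 0.06 at 95% confidence, z = 1.960.
n = p̂(1−p̂)(z/E)² = 0.451 × 0.549 × (1.960/0.06)² = 264.22
Round up: n = 265.

265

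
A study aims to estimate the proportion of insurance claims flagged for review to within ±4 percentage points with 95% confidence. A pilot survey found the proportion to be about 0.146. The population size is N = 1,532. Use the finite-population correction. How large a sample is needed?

251

For a proportion with margin E = 0.04 at 95% confidence, z = 1.960.
n = p̂(1−p̂)(z/E)² = 0.146 × 0.854 × (1.960/0.04)² = 299.37 — call this n₀.
Finite-population correction with N = 1,532: n = n₀ / (1 + (n₀−1)/N) = 299.37 / 1.195 = 250.52
Round up: n = 251.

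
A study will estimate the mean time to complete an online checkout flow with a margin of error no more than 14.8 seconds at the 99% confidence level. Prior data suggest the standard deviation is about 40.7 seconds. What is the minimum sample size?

51

For a mean, the margin of error is E = z·σ/√n, so n = (zσ/E)².
At 99% confidence, z = 2.576.
n = (2.576 × 40.7 / 14.8)² = 50.18
Round up: n = 51.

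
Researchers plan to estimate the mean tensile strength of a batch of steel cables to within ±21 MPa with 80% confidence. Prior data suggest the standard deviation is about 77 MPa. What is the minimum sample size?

For a mean, the margin of error is E = z·σ/√n, so n = (zσ/E)².
At 80% confidence, z = 1.282.
n = (1.282 × 77 / 21)² = 22.10
Round up: n = 23.

n = 23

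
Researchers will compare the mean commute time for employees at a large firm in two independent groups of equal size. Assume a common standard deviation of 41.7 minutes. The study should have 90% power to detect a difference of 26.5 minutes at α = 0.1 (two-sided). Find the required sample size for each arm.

For two equal groups, n per group = 2·((z_{α/2} + z_β)·σ/δ)².
z_{α/2} = 1.645; z_β = 1.282 (power 90%).
n = 2 × (2.927 × 41.7 / 26.5)² = 2 × 21.21 = 42.42
Round up: n = 43 per group.

43 per group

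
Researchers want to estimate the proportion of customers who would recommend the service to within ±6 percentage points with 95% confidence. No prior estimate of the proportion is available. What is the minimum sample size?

For a proportion with margin E = 0.06 at 95% confidence, z = 1.960.
With no prior estimate, use p = 0.5, which maximizes p(1−p) at 0.25.
n = 0.25 × (z/E)² = 0.25 × (1.960/0.06)² = 266.78
Round up: n = 267.

267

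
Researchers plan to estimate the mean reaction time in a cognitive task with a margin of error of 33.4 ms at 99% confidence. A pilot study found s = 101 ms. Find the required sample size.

For a mean, the margin of error is E = z·σ/√n, so n = (zσ/E)².
At 99% confidence, z = 2.576.
n = (2.576 × 101 / 33.4)² = 60.68
Round up: n = 61.

61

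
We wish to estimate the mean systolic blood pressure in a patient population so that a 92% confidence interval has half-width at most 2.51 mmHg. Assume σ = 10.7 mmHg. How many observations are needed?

For a mean, the margin of error is E = z·σ/√n, so n = (zσ/E)².
At 92% confidence, z = 1.751.
n = (1.751 × 10.7 / 2.51)² = 55.72
Round up: n = 56.

56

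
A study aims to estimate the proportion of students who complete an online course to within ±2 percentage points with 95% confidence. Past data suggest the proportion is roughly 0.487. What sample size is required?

For a proportion with margin E = 0.02 at 95% confidence, z = 1.960.
n = p̂(1−p̂)(z/E)² = 0.487 × 0.513 × (1.960/0.02)² = 2399.38
Round up: n = 2400.

2400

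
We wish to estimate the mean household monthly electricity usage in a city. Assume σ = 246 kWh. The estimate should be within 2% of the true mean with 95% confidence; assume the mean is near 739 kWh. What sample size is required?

n = 1065

For a mean, the margin of error is E = z·σ/√n, so n = (zσ/E)².
At 95% confidence, z = 1.960.
E = 2% of 739 = 14.78 kWh.
n = (1.960 × 246 / 14.78)² = 1064.23
Round up: n = 1065.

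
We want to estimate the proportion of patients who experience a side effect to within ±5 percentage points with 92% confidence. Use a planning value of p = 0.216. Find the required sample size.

For a proportion with margin E = 0.05 at 92% confidence, z = 1.751.
n = p̂(1−p̂)(z/E)² = 0.216 × 0.784 × (1.751/0.05)² = 207.68
Round up: n = 208.

n = 208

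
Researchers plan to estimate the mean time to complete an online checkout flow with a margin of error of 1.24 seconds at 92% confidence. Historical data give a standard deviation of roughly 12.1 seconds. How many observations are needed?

For a mean, the margin of error is E = z·σ/√n, so n = (zσ/E)².
At 92% confidence, z = 1.751.
n = (1.751 × 12.1 / 1.24)² = 291.94
Round up: n = 292.

292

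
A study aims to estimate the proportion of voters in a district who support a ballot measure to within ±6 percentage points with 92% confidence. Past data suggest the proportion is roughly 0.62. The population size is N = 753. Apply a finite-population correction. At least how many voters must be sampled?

159

For a proportion with margin E = 0.06 at 92% confidence, z = 1.751.
n = p̂(1−p̂)(z/E)² = 0.62 × 0.38 × (1.751/0.06)² = 200.65 — call this n₀.
Finite-population correction with N = 753: n = n₀ / (1 + (n₀−1)/N) = 200.65 / 1.265 = 158.62
Round up: n = 159.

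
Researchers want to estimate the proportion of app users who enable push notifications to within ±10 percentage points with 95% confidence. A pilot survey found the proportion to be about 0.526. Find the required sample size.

For a proportion with margin E = 0.1 at 95% confidence, z = 1.960.
n = p̂(1−p̂)(z/E)² = 0.526 × 0.474 × (1.960/0.1)² = 95.78
Round up: n = 96.

96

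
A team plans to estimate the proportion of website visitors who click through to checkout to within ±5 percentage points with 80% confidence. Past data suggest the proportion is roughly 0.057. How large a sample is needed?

For a proportion with margin E = 0.05 at 80% confidence, z = 1.282.
n = p̂(1−p̂)(z/E)² = 0.057 × 0.943 × (1.282/0.05)² = 35.34
Round up: n = 36.

36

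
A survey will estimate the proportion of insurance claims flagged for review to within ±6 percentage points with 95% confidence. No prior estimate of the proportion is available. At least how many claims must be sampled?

267

For a proportion with margin E = 0.06 at 95% confidence, z = 1.960.
With no prior estimate, use p = 0.5, which maximizes p(1−p) at 0.25.
n = 0.25 × (z/E)² = 0.25 × (1.960/0.06)² = 266.78
Round up: n = 267.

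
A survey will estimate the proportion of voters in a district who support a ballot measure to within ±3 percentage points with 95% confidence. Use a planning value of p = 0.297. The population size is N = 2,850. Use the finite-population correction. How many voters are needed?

For a proportion with margin E = 0.03 at 95% confidence, z = 1.960.
n = p̂(1−p̂)(z/E)² = 0.297 × 0.703 × (1.960/0.03)² = 891.21 — call this n₀.
Finite-population correction with N = 2,850: n = n₀ / (1 + (n₀−1)/N) = 891.21 / 1.312 = 679.28
Round up: n = 680.

680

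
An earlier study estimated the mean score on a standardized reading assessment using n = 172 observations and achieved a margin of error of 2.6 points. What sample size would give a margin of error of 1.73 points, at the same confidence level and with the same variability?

n = 389

Margin of error scales as 1/√n, so n₂ = n₁·(E₁/E₂)².
n₂ = 172 × (2.6/1.73)² = 172 × 2.259 = 388.55
Round up: n₂ = 389.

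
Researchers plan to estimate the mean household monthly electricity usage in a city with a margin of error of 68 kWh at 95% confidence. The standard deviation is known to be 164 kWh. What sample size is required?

For a mean, the margin of error is E = z·σ/√n, so n = (zσ/E)².
At 95% confidence, z = 1.960.
n = (1.960 × 164 / 68)² = 22.35
Round up: n = 23.

23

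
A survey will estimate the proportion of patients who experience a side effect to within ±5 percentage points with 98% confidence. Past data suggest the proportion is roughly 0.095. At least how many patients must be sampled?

For a proportion with margin E = 0.05 at 98% confidence, z = 2.326.
n = p̂(1−p̂)(z/E)² = 0.095 × 0.905 × (2.326/0.05)² = 186.06
Round up: n = 187.

187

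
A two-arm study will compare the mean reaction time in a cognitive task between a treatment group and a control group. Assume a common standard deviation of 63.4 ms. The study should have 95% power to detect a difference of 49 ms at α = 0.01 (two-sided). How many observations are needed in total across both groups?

For two equal groups, n per group = 2·((z_{α/2} + z_β)·σ/δ)².
z_{α/2} = 2.576; z_β = 1.645 (power 95%).
n = 2 × (4.221 × 63.4 / 49)² = 2 × 29.83 = 59.66
Round up: n = 60 per group.
Total across both groups: 2 × 60 = 120.

120 total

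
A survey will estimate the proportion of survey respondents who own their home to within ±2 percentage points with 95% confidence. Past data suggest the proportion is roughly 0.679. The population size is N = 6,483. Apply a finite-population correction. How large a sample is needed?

1583

For a proportion with margin E = 0.02 at 95% confidence, z = 1.960.
n = p̂(1−p̂)(z/E)² = 0.679 × 0.321 × (1.960/0.02)² = 2093.28 — call this n₀.
Finite-population correction with N = 6,483: n = n₀ / (1 + (n₀−1)/N) = 2093.28 / 1.323 = 1582.22
Round up: n = 1583.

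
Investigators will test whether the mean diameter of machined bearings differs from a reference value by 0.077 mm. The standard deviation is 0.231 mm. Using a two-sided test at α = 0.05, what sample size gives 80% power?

For a one-sample z-test, n = ((z_{α/2} + z_β)·σ/δ)².
z_{α/2} = 1.960 (two-sided α = 0.05); z_β = 0.842 (power 80% → β = 0.2).
n = (2.802 × 0.231 / 0.077)² = 70.66
Round up: n = 71.

71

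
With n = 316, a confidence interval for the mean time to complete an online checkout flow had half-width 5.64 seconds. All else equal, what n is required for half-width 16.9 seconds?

36

Margin of error scales as 1/√n, so n₂ = n₁·(E₁/E₂)².
n₂ = 316 × (5.64/16.9)² = 316 × 0.1114 = 35.20
Round up: n₂ = 36.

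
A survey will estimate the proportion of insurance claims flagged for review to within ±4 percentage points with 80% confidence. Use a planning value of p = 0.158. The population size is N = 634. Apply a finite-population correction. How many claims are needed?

113

For a proportion with margin E = 0.04 at 80% confidence, z = 1.282.
n = p̂(1−p̂)(z/E)² = 0.158 × 0.842 × (1.282/0.04)² = 136.65 — call this n₀.
Finite-population correction with N = 634: n = n₀ / (1 + (n₀−1)/N) = 136.65 / 1.214 = 112.56
Round up: n = 113.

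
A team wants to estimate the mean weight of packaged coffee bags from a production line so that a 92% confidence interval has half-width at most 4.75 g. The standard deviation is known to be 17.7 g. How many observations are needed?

43

For a mean, the margin of error is E = z·σ/√n, so n = (zσ/E)².
At 92% confidence, z = 1.751.
n = (1.751 × 17.7 / 4.75)² = 42.57
Round up: n = 43.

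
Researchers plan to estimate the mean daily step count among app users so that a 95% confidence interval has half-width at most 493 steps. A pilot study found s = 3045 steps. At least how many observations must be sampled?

For a mean, the margin of error is E = z·σ/√n, so n = (zσ/E)².
At 95% confidence, z = 1.960.
n = (1.960 × 3045 / 493)² = 146.55
Round up: n = 147.

147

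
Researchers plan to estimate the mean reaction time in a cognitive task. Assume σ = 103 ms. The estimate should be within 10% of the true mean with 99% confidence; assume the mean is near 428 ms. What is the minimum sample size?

For a mean, the margin of error is E = z·σ/√n, so n = (zσ/E)².
At 99% confidence, z = 2.576.
E = 10% of 428 = 42.8 ms.
n = (2.576 × 103 / 42.8)² = 38.43
Round up: n = 39.

39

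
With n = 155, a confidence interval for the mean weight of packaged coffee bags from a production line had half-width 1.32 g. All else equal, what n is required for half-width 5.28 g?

Margin of error scales as 1/√n, so n₂ = n₁·(E₁/E₂)².
n₂ = 155 × (1.32/5.28)² = 155 × 0.0625 = 9.69
Round up: n₂ = 10.

10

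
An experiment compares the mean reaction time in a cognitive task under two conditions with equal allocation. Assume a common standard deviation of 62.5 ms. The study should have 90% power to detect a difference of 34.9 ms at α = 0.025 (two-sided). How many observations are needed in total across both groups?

160 total

For two equal groups, n per group = 2·((z_{α/2} + z_β)·σ/δ)².
z_{α/2} = 2.241; z_β = 1.282 (power 90%).
n = 2 × (3.523 × 62.5 / 34.9)² = 2 × 39.80 = 79.60
Round up: n = 80 per group.
Total across both groups: 2 × 80 = 160.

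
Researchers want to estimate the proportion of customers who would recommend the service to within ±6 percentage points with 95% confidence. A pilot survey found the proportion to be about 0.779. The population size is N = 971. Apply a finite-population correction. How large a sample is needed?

For a proportion with margin E = 0.06 at 95% confidence, z = 1.960.
n = p̂(1−p̂)(z/E)² = 0.779 × 0.221 × (1.960/0.06)² = 183.71 — call this n₀.
Finite-population correction with N = 971: n = n₀ / (1 + (n₀−1)/N) = 183.71 / 1.188 = 154.64
Round up: n = 155.

n = 155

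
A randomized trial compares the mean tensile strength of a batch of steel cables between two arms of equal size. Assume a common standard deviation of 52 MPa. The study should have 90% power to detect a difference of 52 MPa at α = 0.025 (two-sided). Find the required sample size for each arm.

25 per group

For two equal groups, n per group = 2·((z_{α/2} + z_β)·σ/δ)².
z_{α/2} = 2.241; z_β = 1.282 (power 90%).
n = 2 × (3.523 × 52 / 52)² = 2 × 12.41 = 24.82
Round up: n = 25 per group.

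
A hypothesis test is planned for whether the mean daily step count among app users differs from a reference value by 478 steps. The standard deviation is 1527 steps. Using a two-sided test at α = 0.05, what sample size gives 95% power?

For a one-sample z-test, n = ((z_{α/2} + z_β)·σ/δ)².
z_{α/2} = 1.960 (two-sided α = 0.05); z_β = 1.645 (power 95% → β = 0.05).
n = (3.605 × 1527 / 478)² = 132.63
Round up: n = 133.

133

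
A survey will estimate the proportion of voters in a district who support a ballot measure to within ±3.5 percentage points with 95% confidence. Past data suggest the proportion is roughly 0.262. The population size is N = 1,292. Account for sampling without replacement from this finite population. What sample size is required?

413

For a proportion with margin E = 0.035 at 95% confidence, z = 1.960.
n = p̂(1−p̂)(z/E)² = 0.262 × 0.738 × (1.960/0.035)² = 606.36 — call this n₀.
Finite-population correction with N = 1,292: n = n₀ / (1 + (n₀−1)/N) = 606.36 / 1.469 = 412.77
Round up: n = 413.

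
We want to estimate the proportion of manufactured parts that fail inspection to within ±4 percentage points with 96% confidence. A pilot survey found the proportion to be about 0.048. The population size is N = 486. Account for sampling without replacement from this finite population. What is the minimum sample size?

97

For a proportion with margin E = 0.04 at 96% confidence, z = 2.054.
n = p̂(1−p̂)(z/E)² = 0.048 × 0.952 × (2.054/0.04)² = 120.49 — call this n₀.
Finite-population correction with N = 486: n = n₀ / (1 + (n₀−1)/N) = 120.49 / 1.246 = 96.70
Round up: n = 97.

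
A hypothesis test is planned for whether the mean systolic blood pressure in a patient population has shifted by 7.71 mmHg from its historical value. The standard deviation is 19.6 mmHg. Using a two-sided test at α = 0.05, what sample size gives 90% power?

68

For a one-sample z-test, n = ((z_{α/2} + z_β)·σ/δ)².
z_{α/2} = 1.960 (two-sided α = 0.05); z_β = 1.282 (power 90% → β = 0.1).
n = (3.242 × 19.6 / 7.71)² = 67.92
Round up: n = 68.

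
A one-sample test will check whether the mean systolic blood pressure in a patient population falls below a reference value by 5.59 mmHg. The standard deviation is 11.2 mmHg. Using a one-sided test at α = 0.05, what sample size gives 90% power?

For a one-sample z-test, n = ((z_α + z_β)·σ/δ)².
z_α = 1.645 (one-sided α = 0.05); z_β = 1.282 (power 90% → β = 0.1).
n = (2.927 × 11.2 / 5.59)² = 34.39
Round up: n = 35.

35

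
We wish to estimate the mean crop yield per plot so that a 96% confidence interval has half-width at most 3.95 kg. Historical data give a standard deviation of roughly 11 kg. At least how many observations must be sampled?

For a mean, the margin of error is E = z·σ/√n, so n = (zσ/E)².
At 96% confidence, z = 2.054.
n = (2.054 × 11 / 3.95)² = 32.72
Round up: n = 33.

n = 33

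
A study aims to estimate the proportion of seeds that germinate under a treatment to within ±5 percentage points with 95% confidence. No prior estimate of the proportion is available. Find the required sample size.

For a proportion with margin E = 0.05 at 95% confidence, z = 1.960.
With no prior estimate, use p = 0.5, which maximizes p(1−p) at 0.25.
n = 0.25 × (z/E)² = 0.25 × (1.960/0.05)² = 384.16
Round up: n = 385.

n = 385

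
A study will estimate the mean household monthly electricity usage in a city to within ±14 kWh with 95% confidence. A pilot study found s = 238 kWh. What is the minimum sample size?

1111

For a mean, the margin of error is E = z·σ/√n, so n = (zσ/E)².
At 95% confidence, z = 1.960.
n = (1.960 × 238 / 14)² = 1110.22
Round up: n = 1111.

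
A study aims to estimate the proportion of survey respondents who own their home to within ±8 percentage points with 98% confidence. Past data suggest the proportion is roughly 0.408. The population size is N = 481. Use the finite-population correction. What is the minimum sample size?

n = 144

For a proportion with margin E = 0.08 at 98% confidence, z = 2.326.
n = p̂(1−p̂)(z/E)² = 0.408 × 0.592 × (2.326/0.08)² = 204.18 — call this n₀.
Finite-population correction with N = 481: n = n₀ / (1 + (n₀−1)/N) = 204.18 / 1.422 = 143.59
Round up: n = 144.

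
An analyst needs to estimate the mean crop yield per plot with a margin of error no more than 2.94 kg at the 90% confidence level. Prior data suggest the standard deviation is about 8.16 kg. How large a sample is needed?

For a mean, the margin of error is E = z·σ/√n, so n = (zσ/E)².
At 90% confidence, z = 1.645.
n = (1.645 × 8.16 / 2.94)² = 20.85
Round up: n = 21.

21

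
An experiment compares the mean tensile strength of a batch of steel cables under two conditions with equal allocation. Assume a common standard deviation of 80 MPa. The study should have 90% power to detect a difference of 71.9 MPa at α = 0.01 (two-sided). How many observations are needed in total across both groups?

For two equal groups, n per group = 2·((z_{α/2} + z_β)·σ/δ)².
z_{α/2} = 2.576; z_β = 1.282 (power 90%).
n = 2 × (3.858 × 80 / 71.9)² = 2 × 18.43 = 36.86
Round up: n = 37 per group.
Total across both groups: 2 × 37 = 74.

74 total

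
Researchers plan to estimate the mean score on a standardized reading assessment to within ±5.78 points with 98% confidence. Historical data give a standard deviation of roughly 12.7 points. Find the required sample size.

For a mean, the margin of error is E = z·σ/√n, so n = (zσ/E)².
At 98% confidence, z = 2.326.
n = (2.326 × 12.7 / 5.78)² = 26.12
Round up: n = 27.

27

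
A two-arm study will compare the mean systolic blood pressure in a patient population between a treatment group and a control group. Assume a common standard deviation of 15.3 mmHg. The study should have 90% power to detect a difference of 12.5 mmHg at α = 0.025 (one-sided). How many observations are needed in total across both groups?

For two equal groups, n per group = 2·((z_α + z_β)·σ/δ)².
z_α = 1.960; z_β = 1.282 (power 90%).
n = 2 × (3.242 × 15.3 / 12.5)² = 2 × 15.75 = 31.50
Round up: n = 32 per group.
Total across both groups: 2 × 32 = 64.

64 total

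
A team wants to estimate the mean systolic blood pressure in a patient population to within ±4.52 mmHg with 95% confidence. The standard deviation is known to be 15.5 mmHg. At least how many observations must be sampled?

For a mean, the margin of error is E = z·σ/√n, so n = (zσ/E)².
At 95% confidence, z = 1.960.
n = (1.960 × 15.5 / 4.52)² = 45.18
Round up: n = 46.

46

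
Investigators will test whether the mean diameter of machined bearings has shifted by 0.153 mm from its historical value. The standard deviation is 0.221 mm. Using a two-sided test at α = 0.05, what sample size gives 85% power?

For a one-sample z-test, n = ((z_{α/2} + z_β)·σ/δ)².
z_{α/2} = 1.960 (two-sided α = 0.05); z_β = 1.036 (power 85% → β = 0.15).
n = (2.996 × 0.221 / 0.153)² = 18.73
Round up: n = 19.

n = 19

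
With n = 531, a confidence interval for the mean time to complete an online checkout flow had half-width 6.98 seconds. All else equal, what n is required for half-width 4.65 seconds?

Margin of error scales as 1/√n, so n₂ = n₁·(E₁/E₂)².
n₂ = 531 × (6.98/4.65)² = 531 × 2.253 = 1196.34
Round up: n₂ = 1197.

n = 1197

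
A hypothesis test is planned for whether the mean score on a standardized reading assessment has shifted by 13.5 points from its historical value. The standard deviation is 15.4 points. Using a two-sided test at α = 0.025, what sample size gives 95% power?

20

For a one-sample z-test, n = ((z_{α/2} + z_β)·σ/δ)².
z_{α/2} = 2.241 (two-sided α = 0.025); z_β = 1.645 (power 95% → β = 0.05).
n = (3.886 × 15.4 / 13.5)² = 19.65
Round up: n = 20.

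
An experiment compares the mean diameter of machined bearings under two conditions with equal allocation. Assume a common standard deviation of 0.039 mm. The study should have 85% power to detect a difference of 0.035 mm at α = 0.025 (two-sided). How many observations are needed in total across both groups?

For two equal groups, n per group = 2·((z_{α/2} + z_β)·σ/δ)².
z_{α/2} = 2.241; z_β = 1.036 (power 85%).
n = 2 × (3.277 × 0.039 / 0.035)² = 2 × 13.33 = 26.66
Round up: n = 27 per group.
Total across both groups: 2 × 27 = 54.

54 total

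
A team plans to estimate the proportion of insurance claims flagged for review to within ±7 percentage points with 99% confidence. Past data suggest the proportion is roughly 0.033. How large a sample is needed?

For a proportion with margin E = 0.07 at 99% confidence, z = 2.576.
n = p̂(1−p̂)(z/E)² = 0.033 × 0.967 × (2.576/0.07)² = 43.22
Round up: n = 44.

44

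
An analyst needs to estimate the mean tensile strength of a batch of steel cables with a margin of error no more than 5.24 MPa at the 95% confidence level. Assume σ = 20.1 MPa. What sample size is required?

For a mean, the margin of error is E = z·σ/√n, so n = (zσ/E)².
At 95% confidence, z = 1.960.
n = (1.960 × 20.1 / 5.24)² = 56.53
Round up: n = 57.

57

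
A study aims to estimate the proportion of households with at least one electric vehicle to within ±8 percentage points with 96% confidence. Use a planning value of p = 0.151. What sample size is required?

For a proportion with margin E = 0.08 at 96% confidence, z = 2.054.
n = p̂(1−p̂)(z/E)² = 0.151 × 0.849 × (2.054/0.08)² = 84.51
Round up: n = 85.

85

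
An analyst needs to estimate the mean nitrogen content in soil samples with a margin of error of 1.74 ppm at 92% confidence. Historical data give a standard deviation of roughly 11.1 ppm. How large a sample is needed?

For a mean, the margin of error is E = z·σ/√n, so n = (zσ/E)².
At 92% confidence, z = 1.751.
n = (1.751 × 11.1 / 1.74)² = 124.77
Round up: n = 125.

n = 125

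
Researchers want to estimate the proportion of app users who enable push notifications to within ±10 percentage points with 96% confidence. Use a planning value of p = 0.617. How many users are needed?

For a proportion with margin E = 0.1 at 96% confidence, z = 2.054.
n = p̂(1−p̂)(z/E)² = 0.617 × 0.383 × (2.054/0.1)² = 99.70
Round up: n = 100.

100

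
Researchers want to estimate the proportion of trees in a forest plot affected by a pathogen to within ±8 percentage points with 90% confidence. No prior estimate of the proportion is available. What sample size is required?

For a proportion with margin E = 0.08 at 90% confidence, z = 1.645.
With no prior estimate, use p = 0.5, which maximizes p(1−p) at 0.25.
n = 0.25 × (z/E)² = 0.25 × (1.645/0.08)² = 105.70
Round up: n = 106.

n = 106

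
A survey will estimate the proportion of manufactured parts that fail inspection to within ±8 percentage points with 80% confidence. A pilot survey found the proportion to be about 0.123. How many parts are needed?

For a proportion with margin E = 0.08 at 80% confidence, z = 1.282.
n = p̂(1−p̂)(z/E)² = 0.123 × 0.877 × (1.282/0.08)² = 27.70
Round up: n = 28.

n = 28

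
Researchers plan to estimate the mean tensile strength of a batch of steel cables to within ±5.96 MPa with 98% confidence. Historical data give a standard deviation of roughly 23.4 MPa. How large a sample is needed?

For a mean, the margin of error is E = z·σ/√n, so n = (zσ/E)².
At 98% confidence, z = 2.326.
n = (2.326 × 23.4 / 5.96)² = 83.40
Round up: n = 84.

84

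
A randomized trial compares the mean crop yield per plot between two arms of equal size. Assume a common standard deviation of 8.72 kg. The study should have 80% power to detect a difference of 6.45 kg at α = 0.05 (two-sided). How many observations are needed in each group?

For two equal groups, n per group = 2·((z_{α/2} + z_β)·σ/δ)².
z_{α/2} = 1.960; z_β = 0.842 (power 80%).
n = 2 × (2.802 × 8.72 / 6.45)² = 2 × 14.35 = 28.70
Round up: n = 29 per group.

29 per group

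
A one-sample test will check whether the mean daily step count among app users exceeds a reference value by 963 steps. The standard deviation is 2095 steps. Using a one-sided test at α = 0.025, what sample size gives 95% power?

62

For a one-sample z-test, n = ((z_α + z_β)·σ/δ)².
z_α = 1.960 (one-sided α = 0.025); z_β = 1.645 (power 95% → β = 0.05).
n = (3.605 × 2095 / 963)² = 61.51
Round up: n = 62.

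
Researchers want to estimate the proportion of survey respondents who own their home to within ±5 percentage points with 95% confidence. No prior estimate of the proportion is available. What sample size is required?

For a proportion with margin E = 0.05 at 95% confidence, z = 1.960.
With no prior estimate, use p = 0.5, which maximizes p(1−p) at 0.25.
n = 0.25 × (z/E)² = 0.25 × (1.960/0.05)² = 384.16
Round up: n = 385.

385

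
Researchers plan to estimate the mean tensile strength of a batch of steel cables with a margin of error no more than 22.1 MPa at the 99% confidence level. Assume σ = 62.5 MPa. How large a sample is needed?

54

For a mean, the margin of error is E = z·σ/√n, so n = (zσ/E)².
At 99% confidence, z = 2.576.
n = (2.576 × 62.5 / 22.1)² = 53.07
Round up: n = 54.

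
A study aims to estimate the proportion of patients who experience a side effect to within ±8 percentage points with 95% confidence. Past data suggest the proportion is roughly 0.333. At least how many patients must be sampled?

For a proportion with margin E = 0.08 at 95% confidence, z = 1.960.
n = p̂(1−p̂)(z/E)² = 0.333 × 0.667 × (1.960/0.08)² = 133.32
Round up: n = 134.

134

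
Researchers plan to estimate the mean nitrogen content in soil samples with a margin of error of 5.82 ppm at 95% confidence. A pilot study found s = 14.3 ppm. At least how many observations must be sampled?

24

For a mean, the margin of error is E = z·σ/√n, so n = (zσ/E)².
At 95% confidence, z = 1.960.
n = (1.960 × 14.3 / 5.82)² = 23.19
Round up: n = 24.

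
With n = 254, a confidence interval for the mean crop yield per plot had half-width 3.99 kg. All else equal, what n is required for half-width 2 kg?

n = 1011

Margin of error scales as 1/√n, so n₂ = n₁·(E₁/E₂)².
n₂ = 254 × (3.99/2)² = 254 × 3.98 = 1010.92
Round up: n₂ = 1011.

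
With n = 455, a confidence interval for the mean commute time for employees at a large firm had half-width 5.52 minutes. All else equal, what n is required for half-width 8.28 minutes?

203

Margin of error scales as 1/√n, so n₂ = n₁·(E₁/E₂)².
n₂ = 455 × (5.52/8.28)² = 455 × 0.4444 = 202.20
Round up: n₂ = 203.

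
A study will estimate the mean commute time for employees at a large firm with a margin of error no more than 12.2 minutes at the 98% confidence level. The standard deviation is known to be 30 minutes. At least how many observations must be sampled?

n = 33

For a mean, the margin of error is E = z·σ/√n, so n = (zσ/E)².
At 98% confidence, z = 2.326.
n = (2.326 × 30 / 12.2)² = 32.71
Round up: n = 33.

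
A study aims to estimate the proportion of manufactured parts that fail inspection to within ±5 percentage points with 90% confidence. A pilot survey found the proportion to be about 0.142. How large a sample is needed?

132

For a proportion with margin E = 0.05 at 90% confidence, z = 1.645.
n = p̂(1−p̂)(z/E)² = 0.142 × 0.858 × (1.645/0.05)² = 131.88
Round up: n = 132.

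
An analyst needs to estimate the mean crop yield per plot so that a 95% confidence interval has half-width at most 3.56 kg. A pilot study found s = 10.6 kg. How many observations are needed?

For a mean, the margin of error is E = z·σ/√n, so n = (zσ/E)².
At 95% confidence, z = 1.960.
n = (1.960 × 10.6 / 3.56)² = 34.06
Round up: n = 35.

35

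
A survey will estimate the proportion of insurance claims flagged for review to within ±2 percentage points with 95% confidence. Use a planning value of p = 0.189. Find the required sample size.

For a proportion with margin E = 0.02 at 95% confidence, z = 1.960.
n = p̂(1−p̂)(z/E)² = 0.189 × 0.811 × (1.960/0.02)² = 1472.09
Round up: n = 1473.

1473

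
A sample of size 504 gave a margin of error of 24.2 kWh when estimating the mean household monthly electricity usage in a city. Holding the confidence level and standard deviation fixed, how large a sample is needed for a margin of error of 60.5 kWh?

n = 81

Margin of error scales as 1/√n, so n₂ = n₁·(E₁/E₂)².
n₂ = 504 × (24.2/60.5)² = 504 × 0.16 = 80.64
Round up: n₂ = 81.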